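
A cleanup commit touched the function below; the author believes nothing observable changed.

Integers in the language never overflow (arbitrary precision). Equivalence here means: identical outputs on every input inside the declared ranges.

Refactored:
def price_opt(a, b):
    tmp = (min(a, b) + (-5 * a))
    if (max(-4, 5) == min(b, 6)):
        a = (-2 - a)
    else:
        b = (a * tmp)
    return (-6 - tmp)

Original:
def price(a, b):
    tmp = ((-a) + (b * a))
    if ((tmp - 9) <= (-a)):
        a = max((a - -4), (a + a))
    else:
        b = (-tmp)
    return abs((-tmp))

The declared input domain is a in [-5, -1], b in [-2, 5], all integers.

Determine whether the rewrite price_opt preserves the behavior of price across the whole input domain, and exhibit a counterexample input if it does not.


These are not equivalent — on a=-5, b=-2 the outputs split (15 vs -26).
price: tmp=15, then ((tmp - 9) <= (-a)) is false, then b=-15, then returns 15
price_opt: tmp=20, then (max(-4, 5) == min(b, 6)) is false, then b=-100, then returns -26
verdict: not equivalent; witness: a=-5, b=-2


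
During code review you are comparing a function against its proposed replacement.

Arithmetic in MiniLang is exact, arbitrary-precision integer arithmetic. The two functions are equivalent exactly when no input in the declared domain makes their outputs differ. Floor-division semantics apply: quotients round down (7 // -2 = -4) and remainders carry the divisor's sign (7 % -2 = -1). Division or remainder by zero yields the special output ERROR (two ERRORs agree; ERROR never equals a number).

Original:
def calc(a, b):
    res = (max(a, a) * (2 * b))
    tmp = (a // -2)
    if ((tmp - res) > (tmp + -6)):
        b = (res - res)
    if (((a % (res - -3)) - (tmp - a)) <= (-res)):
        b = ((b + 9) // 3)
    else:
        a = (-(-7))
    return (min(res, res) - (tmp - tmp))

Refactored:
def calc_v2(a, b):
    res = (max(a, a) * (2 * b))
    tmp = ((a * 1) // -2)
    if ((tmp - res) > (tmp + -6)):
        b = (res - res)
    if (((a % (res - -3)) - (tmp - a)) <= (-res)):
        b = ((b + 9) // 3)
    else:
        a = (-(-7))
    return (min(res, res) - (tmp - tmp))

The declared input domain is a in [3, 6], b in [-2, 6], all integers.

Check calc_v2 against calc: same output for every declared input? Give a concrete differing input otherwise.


Comparing the listings, the differences include: constant usage differs, plus arithmetic usage differs.
One worked example (a=5, b=-1) — calc: res=-10, then tmp=-3, then ((tmp - res) > (tmp + -6)) is true, then b=0, then (((a % (res - -3)) - (tmp - a)) <= (-res)) is true, then b=3, then returns -10; calc_v2: res=-10, then tmp=-3, then ((tmp - res) > (tmp + -6)) is true, then b=0, then (((a % (res - -3)) - (tmp - a)) <= (-res)) is true, then b=3, then returns -10; agreement on -10.
Across all 36 domain points the two functions coincide.
verdict: equivalent


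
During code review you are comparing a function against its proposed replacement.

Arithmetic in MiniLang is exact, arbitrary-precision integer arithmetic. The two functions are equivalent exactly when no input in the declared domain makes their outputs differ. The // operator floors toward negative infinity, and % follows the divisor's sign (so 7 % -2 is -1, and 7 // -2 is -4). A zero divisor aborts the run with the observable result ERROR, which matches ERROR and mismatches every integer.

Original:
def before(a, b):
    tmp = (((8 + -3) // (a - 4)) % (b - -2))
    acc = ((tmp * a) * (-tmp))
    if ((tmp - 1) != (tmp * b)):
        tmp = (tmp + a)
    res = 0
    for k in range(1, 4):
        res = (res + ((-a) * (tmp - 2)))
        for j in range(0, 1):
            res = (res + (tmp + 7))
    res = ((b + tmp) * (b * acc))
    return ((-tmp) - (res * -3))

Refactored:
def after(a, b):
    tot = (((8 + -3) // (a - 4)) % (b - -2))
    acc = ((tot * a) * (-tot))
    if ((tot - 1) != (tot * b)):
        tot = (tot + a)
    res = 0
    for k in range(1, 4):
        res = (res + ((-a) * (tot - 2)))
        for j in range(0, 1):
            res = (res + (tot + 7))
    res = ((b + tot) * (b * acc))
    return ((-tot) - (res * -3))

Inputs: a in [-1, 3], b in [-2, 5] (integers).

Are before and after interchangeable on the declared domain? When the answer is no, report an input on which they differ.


The two versions differ — the changes include local variable names differ.
One worked example (a=1, b=4) — before: tmp := 4 | acc := -16 | ((tmp - 1) != (tmp * b)): true | tmp := 5 | res := 0 | iter k=1: | res := -3 | iter j=0: | res := 9 | iter k=2: | res := 6 | iter j=0: | res := 18 | iter k=3: | res := 15 | iter j=0: | res := 27 | res := -576 | result -1733; after: tot := 4 | acc := -16 | ((tot - 1) != (tot * b)): true | tot := 5 | res := 0 | iter k=1: | res := -3 | iter j=0: | res := 9 | iter k=2: | res := 6 | iter j=0: | res := 18 | iter k=3: | res := 15 | iter j=0: | res := 27 | res := -576 | result -1733; agreement on -1733.
An exhaustive pass over the 40 declared inputs shows identical outputs.
verdict: equivalent


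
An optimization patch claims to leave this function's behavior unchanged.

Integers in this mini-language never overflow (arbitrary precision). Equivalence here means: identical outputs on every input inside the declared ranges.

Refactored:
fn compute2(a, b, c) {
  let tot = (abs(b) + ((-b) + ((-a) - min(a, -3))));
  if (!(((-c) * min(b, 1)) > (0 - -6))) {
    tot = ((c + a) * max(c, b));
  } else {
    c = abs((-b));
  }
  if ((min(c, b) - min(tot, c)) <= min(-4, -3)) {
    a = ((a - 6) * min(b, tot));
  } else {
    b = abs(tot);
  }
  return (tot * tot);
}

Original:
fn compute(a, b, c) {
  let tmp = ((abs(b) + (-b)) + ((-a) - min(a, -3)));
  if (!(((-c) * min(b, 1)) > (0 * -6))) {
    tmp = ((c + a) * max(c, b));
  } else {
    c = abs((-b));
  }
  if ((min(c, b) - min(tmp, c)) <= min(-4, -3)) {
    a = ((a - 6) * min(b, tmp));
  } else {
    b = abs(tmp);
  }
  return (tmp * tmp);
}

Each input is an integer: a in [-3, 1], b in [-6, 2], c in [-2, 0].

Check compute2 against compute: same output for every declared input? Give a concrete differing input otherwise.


There is a counterexample at a=-3, b=1, c=-2: 36 on one side, 25 on the other.
compute: tmp becomes 6; next (!(((-c) * min(b, 1)) > (0 * -6))) evaluates to false; next c becomes 1; next ((min(c, b) - min(tmp, c)) <= min(-4, -3)) evaluates to false; next b becomes 6; next final value 36
compute2: tot becomes 6; next (!(((-c) * min(b, 1)) > (0 - -6))) evaluates to true; next tot becomes -5; next ((min(c, b) - min(tot, c)) <= min(-4, -3)) evaluates to false; next b becomes 5; next final value 25
verdict: not equivalent; witness: a=-3, b=1, c=-2


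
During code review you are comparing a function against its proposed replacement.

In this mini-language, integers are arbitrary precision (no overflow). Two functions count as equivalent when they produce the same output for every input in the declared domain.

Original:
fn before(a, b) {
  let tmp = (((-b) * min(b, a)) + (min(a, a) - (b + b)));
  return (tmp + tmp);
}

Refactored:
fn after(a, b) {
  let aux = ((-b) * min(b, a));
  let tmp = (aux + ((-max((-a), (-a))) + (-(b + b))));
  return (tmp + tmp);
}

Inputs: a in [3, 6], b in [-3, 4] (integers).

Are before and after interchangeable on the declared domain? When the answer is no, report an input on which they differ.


Side by side, the visible changes include: statement counts differ, plus local variable names differ, plus min/max/abs usage differs, plus arithmetic usage differs.
As a probe, take a=3, b=2: before runs tmp := -5 | result -10; after runs aux := -4 | tmp := -5 | result -10; both end at -10.
Sweeping the whole domain (32 inputs) finds no disagreement.
verdict: equivalent


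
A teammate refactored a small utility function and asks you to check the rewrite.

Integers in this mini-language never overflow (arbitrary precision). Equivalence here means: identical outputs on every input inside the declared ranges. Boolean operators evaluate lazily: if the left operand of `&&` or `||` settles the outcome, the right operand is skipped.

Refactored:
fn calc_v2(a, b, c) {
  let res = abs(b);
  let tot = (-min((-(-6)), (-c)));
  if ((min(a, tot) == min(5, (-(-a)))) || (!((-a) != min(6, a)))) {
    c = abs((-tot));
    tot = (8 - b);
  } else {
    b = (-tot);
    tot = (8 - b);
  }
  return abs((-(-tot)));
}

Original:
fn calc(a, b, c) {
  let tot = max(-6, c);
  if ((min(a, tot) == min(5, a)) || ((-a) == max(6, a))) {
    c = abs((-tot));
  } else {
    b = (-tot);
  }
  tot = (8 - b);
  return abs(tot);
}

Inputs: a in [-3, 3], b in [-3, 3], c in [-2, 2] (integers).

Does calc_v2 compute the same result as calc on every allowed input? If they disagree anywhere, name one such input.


Try a=0, b=-3, c=-2.
calc: tot = -2; ((min(a, tot) == min(5, a)) || ((-a) == max(6, a))) -> false; b = 2; tot = 6; return 6
calc_v2: res = 3; tot = -2; ((min(a, tot) == min(5, (-(-a)))) || (!((-a) != min(6, a)))) -> true; c = 2; tot = 11; return 11
6 vs 11 — the two versions disagree here.
verdict: not equivalent; witness: a=0, b=-3, c=-2


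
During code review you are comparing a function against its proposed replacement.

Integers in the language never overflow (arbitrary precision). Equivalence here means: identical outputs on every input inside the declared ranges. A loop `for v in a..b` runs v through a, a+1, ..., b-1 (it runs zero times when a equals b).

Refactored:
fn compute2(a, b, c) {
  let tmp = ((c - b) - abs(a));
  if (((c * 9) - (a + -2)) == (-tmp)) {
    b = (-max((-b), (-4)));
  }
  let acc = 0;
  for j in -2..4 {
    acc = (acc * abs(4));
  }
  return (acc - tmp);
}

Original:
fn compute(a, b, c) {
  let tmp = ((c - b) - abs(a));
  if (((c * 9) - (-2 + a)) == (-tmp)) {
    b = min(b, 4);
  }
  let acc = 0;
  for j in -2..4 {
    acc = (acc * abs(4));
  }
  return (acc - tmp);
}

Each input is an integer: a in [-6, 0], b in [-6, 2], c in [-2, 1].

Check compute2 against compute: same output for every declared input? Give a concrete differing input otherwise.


Side by side, the visible changes include: min/max/abs usage differs.
As a probe, take a=-5, b=0, c=1: compute runs tmp becomes -4; next (((c * 9) - (-2 + a)) == (-tmp)) evaluates to false; next acc becomes 0; next at j=-2:; next acc becomes 0; next at j=-1:; next acc becomes 0; next at j=0:; next acc becomes 0; next at j=1:; next acc becomes 0; next at j=2:; next acc becomes 0; next at j=3:; next acc becomes 0; next final value 4; compute2 runs tmp becomes -4; next (((c * 9) - (a + -2)) == (-tmp)) evaluates to false; next acc becomes 0; next at j=-2:; next acc becomes 0; next at j=-1:; next acc becomes 0; next at j=0:; next acc becomes 0; next at j=1:; next acc becomes 0; next at j=2:; next acc becomes 0; next at j=3:; next acc becomes 0; next final value 4; both end at 4.
Across all 252 domain points the two functions coincide.
verdict: equivalent


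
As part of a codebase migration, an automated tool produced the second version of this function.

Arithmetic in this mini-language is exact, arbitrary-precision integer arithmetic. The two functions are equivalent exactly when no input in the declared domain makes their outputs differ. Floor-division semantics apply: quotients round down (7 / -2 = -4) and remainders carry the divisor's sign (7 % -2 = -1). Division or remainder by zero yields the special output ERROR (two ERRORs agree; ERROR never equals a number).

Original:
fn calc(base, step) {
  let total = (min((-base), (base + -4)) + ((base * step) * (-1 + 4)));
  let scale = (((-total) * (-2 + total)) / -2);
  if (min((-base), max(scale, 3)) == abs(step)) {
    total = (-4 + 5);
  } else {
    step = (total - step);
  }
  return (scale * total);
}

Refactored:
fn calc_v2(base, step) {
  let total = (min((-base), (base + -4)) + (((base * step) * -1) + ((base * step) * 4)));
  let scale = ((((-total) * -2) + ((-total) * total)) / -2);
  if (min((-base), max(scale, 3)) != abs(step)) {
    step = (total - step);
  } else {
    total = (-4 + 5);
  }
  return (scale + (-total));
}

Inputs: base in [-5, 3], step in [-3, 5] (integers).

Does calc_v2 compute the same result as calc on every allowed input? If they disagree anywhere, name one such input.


The rewrite breaks on base=-5, step=-3, where the results are 22032 and 576.
calc: total := 36 | scale := 612 | (min((-base), max(scale, 3)) == abs(step)): false | step := 39 | result 22032
calc_v2: total := 36 | scale := 612 | (min((-base), max(scale, 3)) != abs(step)): true | step := 39 | result 576
verdict: not equivalent; witness: base=-5, step=-3


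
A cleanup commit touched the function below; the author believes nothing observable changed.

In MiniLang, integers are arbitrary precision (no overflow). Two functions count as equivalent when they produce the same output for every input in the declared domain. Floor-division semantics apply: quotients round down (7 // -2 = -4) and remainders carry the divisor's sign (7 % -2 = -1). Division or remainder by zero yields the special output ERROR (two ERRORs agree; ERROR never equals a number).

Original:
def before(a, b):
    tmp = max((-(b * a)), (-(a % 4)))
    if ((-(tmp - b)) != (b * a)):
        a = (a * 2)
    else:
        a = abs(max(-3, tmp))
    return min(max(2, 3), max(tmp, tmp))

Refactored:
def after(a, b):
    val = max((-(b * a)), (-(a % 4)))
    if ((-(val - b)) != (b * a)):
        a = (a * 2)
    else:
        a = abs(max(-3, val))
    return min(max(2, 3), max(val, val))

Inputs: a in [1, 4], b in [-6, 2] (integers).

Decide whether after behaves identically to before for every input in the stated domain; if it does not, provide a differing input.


Comparing the listings, the differences include: local variable names differ.
One worked example (a=4, b=-5) — before: tmp=20, then ((-(tmp - b)) != (b * a)) is true, then a=8, then returns 3; after: val=20, then ((-(val - b)) != (b * a)) is true, then a=8, then returns 3; agreement on 3.
Sweeping the whole domain (36 inputs) finds no disagreement.
verdict: equivalent


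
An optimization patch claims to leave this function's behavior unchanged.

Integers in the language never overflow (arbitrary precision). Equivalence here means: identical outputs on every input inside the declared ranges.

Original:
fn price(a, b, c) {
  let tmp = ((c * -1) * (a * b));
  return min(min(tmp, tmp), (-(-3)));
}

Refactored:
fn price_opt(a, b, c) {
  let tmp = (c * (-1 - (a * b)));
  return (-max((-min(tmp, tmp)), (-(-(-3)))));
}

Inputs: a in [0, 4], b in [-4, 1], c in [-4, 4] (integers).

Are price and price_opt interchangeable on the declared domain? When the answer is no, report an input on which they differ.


Take a=0, b=-4, c=-4.
price: tmp = 0; return 0
price_opt: tmp = 4; return 3
0 != 3, so the rewrite changes behavior.
verdict: not equivalent; witness: a=0, b=-4, c=-4


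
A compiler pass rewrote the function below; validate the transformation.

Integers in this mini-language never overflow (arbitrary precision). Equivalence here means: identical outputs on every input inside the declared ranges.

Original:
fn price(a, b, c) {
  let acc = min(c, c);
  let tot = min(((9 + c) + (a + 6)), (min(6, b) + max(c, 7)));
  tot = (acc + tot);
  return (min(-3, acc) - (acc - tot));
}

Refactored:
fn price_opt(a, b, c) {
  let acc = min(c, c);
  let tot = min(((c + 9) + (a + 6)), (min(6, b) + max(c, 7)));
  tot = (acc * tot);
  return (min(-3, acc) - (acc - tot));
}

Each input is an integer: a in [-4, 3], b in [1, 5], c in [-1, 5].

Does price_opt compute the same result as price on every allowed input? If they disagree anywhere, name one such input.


Take a=-4, b=1, c=-1.
price: acc=-1, then tot=8, then tot=7, then returns 5
price_opt: acc=-1, then tot=8, then tot=-8, then returns -10
5 vs -10 — the two versions disagree here.
verdict: not equivalent; witness: a=-4, b=1, c=-1


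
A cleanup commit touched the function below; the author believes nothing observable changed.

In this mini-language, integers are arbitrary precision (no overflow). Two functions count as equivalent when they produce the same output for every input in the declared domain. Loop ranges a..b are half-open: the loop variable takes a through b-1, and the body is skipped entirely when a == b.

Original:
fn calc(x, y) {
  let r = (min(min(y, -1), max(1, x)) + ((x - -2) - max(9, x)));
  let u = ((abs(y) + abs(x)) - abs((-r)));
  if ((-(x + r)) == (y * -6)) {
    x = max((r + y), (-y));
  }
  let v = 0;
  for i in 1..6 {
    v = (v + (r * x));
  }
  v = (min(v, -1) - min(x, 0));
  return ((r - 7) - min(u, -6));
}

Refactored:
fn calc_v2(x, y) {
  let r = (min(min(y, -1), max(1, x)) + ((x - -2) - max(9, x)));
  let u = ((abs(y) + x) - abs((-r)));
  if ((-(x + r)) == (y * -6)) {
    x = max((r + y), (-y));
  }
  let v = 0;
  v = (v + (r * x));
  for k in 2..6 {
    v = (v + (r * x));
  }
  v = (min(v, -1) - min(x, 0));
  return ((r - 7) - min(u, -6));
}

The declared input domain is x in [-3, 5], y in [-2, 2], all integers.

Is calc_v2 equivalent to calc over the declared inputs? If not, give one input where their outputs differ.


There is a counterexample at x=-3, y=-2: -12 on one side, -6 on the other.
calc: r = -12; u = -7; ((-(x + r)) == (y * -6)) -> false; v = 0; [i=1]; v = 36; [i=2]; v = 72; [i=3]; v = 108; [i=4]; v = 144; [i=5]; v = 180; v = 2; return -12
calc_v2: r = -12; u = -13; ((-(x + r)) == (y * -6)) -> false; v = 0; v = 36; [k=2]; v = 72; [k=3]; v = 108; [k=4]; v = 144; [k=5]; v = 180; v = 2; return -6
verdict: not equivalent; witness: x=-3, y=-2


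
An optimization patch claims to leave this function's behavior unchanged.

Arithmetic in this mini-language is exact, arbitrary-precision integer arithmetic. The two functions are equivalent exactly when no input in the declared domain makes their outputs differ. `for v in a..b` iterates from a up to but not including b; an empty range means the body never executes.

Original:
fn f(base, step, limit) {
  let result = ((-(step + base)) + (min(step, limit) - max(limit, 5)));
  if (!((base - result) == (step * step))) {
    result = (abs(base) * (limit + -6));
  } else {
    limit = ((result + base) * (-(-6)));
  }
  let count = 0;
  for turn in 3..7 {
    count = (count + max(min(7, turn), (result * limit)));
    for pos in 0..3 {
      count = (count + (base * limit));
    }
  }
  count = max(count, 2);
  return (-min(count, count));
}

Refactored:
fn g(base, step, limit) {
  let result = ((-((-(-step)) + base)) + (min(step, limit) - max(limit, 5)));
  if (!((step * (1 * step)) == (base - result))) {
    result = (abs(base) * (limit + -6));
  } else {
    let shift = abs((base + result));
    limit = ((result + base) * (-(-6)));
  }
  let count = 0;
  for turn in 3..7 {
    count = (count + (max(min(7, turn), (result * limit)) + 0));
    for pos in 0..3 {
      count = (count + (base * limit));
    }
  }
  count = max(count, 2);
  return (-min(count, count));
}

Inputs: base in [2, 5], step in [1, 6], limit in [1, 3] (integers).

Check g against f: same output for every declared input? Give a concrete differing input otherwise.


Equivalent. The diff adds an assignment to `shift` whose value nothing reads, which nothing downstream consumes.
Sweeping the whole domain (72 inputs) finds no disagreement.
As a probe, take base=3, step=3, limit=2: f runs result becomes -9; next (!((base - result) == (step * step))) evaluates to true; next result becomes -12; next count becomes 0; next at turn=3:; next count becomes 3; next at pos=0:; next count becomes 9; next at pos=1:; next count becomes 15; next at pos=2:; next count becomes 21; next at turn=4:; next count becomes 25; next at pos=0:; next count becomes 31; next at pos=1:; next count becomes 37; next at pos=2:; next count becomes 43; next at turn=5:; next count becomes 48; next at pos=0:; next count becomes 54; next at pos=1:; next count becomes 60; next at pos=2:; next count becomes 66; next at turn=6:; next count becomes 72; next at pos=0:; next count becomes 78; next at pos=1:; next count becomes 84; next at pos=2:; next count becomes 90; next count becomes 90; next final value -90; g runs result becomes -9; next (!((step * (1 * step)) == (base - result))) evaluates to true; next result becomes -12; next count becomes 0; next at turn=3:; next count becomes 3; next at pos=0:; next count becomes 9; next at pos=1:; next count becomes 15; next at pos=2:; next count becomes 21; next at turn=4:; next count becomes 25; next at pos=0:; next count becomes 31; next at pos=1:; next count becomes 37; next at pos=2:; next count becomes 43; next at turn=5:; next count becomes 48; next at pos=0:; next count becomes 54; next at pos=1:; next count becomes 60; next at pos=2:; next count becomes 66; next at turn=6:; next count becomes 72; next at pos=0:; next count becomes 78; next at pos=1:; next count becomes 84; next at pos=2:; next count becomes 90; next count becomes 90; next final value -90; both end at -90.
verdict: equivalent


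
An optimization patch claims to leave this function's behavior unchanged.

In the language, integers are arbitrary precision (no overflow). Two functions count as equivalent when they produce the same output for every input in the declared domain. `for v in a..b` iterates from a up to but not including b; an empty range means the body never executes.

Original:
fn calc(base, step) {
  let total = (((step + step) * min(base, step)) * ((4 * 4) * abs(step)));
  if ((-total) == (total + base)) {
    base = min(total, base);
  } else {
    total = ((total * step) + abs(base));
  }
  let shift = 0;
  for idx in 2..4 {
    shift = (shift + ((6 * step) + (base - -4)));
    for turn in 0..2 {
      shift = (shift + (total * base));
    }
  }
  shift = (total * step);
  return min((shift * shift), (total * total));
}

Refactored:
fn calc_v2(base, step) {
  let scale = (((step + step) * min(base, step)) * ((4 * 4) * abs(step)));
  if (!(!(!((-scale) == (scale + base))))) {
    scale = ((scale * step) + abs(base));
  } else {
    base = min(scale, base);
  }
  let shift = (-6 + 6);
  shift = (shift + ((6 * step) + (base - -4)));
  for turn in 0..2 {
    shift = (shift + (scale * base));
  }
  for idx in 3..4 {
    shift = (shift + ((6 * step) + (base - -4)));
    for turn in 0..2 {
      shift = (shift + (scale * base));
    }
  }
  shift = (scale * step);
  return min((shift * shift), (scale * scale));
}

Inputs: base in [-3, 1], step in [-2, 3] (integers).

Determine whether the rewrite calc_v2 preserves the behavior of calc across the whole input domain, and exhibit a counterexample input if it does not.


Differences: local variable names differ, and statement counts differ, and arithmetic usage differs, and loop structure differs, and boolean connective usage differs, and constant usage differs — yet all 30 inputs agree.
verdict: equivalent


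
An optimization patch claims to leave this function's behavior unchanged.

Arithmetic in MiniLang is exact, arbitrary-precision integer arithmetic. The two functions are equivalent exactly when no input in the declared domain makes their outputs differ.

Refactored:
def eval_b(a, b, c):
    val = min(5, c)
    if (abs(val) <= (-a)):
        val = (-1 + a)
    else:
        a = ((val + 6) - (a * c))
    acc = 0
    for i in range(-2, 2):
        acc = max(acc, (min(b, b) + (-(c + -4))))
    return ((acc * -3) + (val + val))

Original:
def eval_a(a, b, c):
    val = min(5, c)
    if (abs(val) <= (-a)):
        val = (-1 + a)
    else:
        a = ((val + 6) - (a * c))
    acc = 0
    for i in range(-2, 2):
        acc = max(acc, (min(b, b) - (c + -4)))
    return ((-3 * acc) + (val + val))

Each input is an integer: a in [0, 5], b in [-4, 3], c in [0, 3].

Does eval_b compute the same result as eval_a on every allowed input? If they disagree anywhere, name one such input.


Reading the diff, among the changes: arithmetic usage differs.
Spot check at a=0, b=-1, c=3 — eval_a: val = 3; (abs(val) <= (-a)) -> false; a = 9; acc = 0; [i=-2]; acc = 0; [i=-1]; acc = 0; [i=0]; acc = 0; [i=1]; acc = 0; return 6. eval_b: val = 3; (abs(val) <= (-a)) -> false; a = 9; acc = 0; [i=-2]; acc = 0; [i=-1]; acc = 0; [i=0]; acc = 0; [i=1]; acc = 0; return 6. Both give 6.
Across all 192 domain points the two functions coincide.
verdict: equivalent


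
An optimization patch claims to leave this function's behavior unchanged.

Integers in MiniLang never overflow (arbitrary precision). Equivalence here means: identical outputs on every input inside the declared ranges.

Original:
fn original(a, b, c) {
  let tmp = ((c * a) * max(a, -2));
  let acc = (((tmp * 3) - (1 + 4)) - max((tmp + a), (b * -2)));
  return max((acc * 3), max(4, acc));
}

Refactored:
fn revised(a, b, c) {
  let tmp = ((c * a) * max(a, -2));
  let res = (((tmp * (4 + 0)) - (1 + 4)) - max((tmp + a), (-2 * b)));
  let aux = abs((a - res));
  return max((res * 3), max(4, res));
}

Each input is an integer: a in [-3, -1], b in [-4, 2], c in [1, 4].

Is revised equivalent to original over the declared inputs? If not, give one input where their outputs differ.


There is a counterexample at a=-3, b=-4, c=1: 15 on one side, 33 on the other.
original: tmp becomes 6; next acc becomes 5; next final value 15
revised: tmp becomes 6; next res becomes 11; next aux becomes 14; next final value 33
verdict: not equivalent; witness: a=-3, b=-4, c=1


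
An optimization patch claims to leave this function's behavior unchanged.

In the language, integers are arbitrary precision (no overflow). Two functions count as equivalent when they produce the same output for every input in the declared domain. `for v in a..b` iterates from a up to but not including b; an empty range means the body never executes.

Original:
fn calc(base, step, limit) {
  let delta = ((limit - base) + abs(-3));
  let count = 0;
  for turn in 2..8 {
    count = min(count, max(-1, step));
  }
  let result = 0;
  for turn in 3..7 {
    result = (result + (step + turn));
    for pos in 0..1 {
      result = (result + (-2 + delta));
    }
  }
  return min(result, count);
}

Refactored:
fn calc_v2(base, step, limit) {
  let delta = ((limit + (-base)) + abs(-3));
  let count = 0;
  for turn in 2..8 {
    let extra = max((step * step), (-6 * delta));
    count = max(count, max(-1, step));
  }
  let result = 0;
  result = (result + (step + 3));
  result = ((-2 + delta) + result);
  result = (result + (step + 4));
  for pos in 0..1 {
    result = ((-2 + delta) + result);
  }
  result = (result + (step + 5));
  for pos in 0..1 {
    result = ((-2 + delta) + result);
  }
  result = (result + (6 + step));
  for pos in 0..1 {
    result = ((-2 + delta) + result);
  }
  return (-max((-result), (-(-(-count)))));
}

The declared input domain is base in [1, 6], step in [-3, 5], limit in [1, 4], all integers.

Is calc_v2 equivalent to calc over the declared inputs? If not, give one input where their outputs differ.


These are not equivalent — on base=1, step=-3, limit=1 the outputs split (-1 vs 0).
calc: delta=3, then count=0, then (turn=2), then count=-1, then (turn=3), then count=-1, then (turn=4), then count=-1, then (turn=5), then count=-1, then (turn=6), then count=-1, then (turn=7), then count=-1, then result=0, then (turn=3), then result=0, then (pos=0), then result=1, then (turn=4), then result=2, then (pos=0), then result=3, then (turn=5), then result=5, then (pos=0), then result=6, then (turn=6), then result=9, then (pos=0), then result=10, then returns -1
calc_v2: delta=3, then count=0, then (turn=2), then extra=9, then count=0, then (turn=3), then extra=9, then count=0, then (turn=4), then extra=9, then count=0, then (turn=5), then extra=9, then count=0, then (turn=6), then extra=9, then count=0, then (turn=7), then extra=9, then count=0, then result=0, then result=0, then result=1, then result=2, then (pos=0), then result=3, then result=5, then (pos=0), then result=6, then result=9, then (pos=0), then result=10, then returns 0
verdict: not equivalent; witness: base=1, step=-3, limit=1


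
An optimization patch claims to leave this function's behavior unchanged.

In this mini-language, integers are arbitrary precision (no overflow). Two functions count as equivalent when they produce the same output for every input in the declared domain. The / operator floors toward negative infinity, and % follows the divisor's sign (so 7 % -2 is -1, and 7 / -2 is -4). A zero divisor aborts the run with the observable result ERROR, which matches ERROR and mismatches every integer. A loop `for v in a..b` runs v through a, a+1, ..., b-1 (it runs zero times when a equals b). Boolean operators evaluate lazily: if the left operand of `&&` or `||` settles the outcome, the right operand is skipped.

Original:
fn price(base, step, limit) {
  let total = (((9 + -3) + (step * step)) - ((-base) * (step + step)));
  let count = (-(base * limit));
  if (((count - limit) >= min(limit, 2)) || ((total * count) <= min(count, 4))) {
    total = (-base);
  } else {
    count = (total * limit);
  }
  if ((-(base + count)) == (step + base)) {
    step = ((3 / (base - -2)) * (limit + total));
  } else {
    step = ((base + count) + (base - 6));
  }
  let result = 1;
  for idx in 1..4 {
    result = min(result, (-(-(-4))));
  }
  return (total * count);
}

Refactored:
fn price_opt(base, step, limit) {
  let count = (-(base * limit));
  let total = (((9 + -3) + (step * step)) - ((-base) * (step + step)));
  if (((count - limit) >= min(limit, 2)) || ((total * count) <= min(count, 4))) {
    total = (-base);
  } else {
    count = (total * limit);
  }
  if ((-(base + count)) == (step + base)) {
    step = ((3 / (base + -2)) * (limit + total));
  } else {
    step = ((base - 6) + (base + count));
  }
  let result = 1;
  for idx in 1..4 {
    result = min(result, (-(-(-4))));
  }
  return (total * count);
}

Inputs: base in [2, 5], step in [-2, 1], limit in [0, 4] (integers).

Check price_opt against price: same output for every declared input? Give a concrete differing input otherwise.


These are not equivalent — on base=2, step=-2, limit=1 the outputs split (4 vs ERROR).
price: total = 2; count = -2; (((count - limit) >= min(limit, 2)) || ((total * count) <= min(count, 4))) -> true; total = -2; ((-(base + count)) == (step + base)) -> true; step = 0; result = 1; [idx=1]; result = -4; [idx=2]; result = -4; [idx=3]; result = -4; return 4
price_opt: count = -2; total = 2; (((count - limit) >= min(limit, 2)) || ((total * count) <= min(count, 4))) -> true; total = -2; ((-(base + count)) == (step + base)) -> true; division by zero -> ERROR
verdict: not equivalent; witness: base=2, step=-2, limit=1


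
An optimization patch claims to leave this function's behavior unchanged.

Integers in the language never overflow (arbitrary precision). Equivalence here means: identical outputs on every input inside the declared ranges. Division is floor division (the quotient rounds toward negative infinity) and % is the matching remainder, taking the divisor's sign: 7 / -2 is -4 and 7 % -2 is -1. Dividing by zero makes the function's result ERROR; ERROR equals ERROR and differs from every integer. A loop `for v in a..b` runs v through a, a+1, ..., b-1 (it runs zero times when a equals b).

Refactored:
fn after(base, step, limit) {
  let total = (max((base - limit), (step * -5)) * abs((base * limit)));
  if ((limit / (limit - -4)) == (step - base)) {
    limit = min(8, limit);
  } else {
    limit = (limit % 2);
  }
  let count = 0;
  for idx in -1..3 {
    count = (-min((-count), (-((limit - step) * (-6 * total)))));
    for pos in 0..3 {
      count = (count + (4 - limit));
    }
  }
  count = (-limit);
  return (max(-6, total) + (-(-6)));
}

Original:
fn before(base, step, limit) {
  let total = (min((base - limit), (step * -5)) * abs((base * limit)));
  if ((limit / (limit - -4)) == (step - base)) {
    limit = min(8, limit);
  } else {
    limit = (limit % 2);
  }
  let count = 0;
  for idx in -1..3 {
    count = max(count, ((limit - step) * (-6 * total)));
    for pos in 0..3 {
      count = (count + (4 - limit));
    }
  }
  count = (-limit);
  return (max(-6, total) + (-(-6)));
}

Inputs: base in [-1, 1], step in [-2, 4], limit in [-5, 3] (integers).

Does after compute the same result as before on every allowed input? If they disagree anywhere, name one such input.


Take base=-1, step=-2, limit=-5.
before: total becomes 20; next ((limit / (limit - -4)) == (step - base)) evaluates to false; next limit becomes 1; next count becomes 0; next at idx=-1:; next count becomes 0; next at pos=0:; next count becomes 3; next at pos=1:; next count becomes 6; next at pos=2:; next count becomes 9; next at idx=0:; next count becomes 9; next at pos=0:; next count becomes 12; next at pos=1:; next count becomes 15; next at pos=2:; next count becomes 18; next at idx=1:; next count becomes 18; next at pos=0:; next count becomes 21; next at pos=1:; next count becomes 24; next at pos=2:; next count becomes 27; next at idx=2:; next count becomes 27; next at pos=0:; next count becomes 30; next at pos=1:; next count becomes 33; next at pos=2:; next count becomes 36; next count becomes -1; next final value 26
after: total becomes 50; next ((limit / (limit - -4)) == (step - base)) evaluates to false; next limit becomes 1; next count becomes 0; next at idx=-1:; next count becomes 0; next at pos=0:; next count becomes 3; next at pos=1:; next count becomes 6; next at pos=2:; next count becomes 9; next at idx=0:; next count becomes 9; next at pos=0:; next count becomes 12; next at pos=1:; next count becomes 15; next at pos=2:; next count becomes 18; next at idx=1:; next count becomes 18; next at pos=0:; next count becomes 21; next at pos=1:; next count becomes 24; next at pos=2:; next count becomes 27; next at idx=2:; next count becomes 27; next at pos=0:; next count becomes 30; next at pos=1:; next count becomes 33; next at pos=2:; next count becomes 36; next count becomes -1; next final value 56
26 and 56 differ, so these are not the same function on this domain.
verdict: not equivalent; witness: base=-1, step=-2, limit=-5


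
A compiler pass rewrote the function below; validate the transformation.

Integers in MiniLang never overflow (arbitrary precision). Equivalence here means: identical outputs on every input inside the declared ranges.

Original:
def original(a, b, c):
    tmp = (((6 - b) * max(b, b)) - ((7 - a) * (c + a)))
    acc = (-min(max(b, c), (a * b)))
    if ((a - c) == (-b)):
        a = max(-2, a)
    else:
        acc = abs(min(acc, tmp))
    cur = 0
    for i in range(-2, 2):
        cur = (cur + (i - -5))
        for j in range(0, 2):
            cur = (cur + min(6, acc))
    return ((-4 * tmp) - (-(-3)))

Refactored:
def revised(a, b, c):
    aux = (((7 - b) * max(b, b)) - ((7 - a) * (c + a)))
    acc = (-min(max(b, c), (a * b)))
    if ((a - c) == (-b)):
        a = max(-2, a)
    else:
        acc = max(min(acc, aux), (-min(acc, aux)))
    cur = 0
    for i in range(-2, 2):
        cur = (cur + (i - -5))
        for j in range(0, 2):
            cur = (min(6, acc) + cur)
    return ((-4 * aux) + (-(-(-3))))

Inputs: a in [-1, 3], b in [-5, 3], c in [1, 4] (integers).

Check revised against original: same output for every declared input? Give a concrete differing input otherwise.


At a=-1, b=-5, c=1: original gives 217, revised gives 237.
verdict: not equivalent; witness: a=-1, b=-5, c=1


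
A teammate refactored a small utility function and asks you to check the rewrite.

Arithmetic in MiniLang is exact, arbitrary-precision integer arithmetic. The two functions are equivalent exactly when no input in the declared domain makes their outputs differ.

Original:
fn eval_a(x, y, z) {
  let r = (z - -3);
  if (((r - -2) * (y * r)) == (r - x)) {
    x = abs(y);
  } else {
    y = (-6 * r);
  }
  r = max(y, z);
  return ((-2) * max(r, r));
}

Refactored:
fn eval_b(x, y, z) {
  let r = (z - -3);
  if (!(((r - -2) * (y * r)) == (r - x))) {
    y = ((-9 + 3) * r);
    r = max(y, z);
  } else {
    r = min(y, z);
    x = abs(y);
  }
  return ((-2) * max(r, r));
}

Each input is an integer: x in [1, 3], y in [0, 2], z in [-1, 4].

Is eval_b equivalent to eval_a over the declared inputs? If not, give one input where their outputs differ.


Consider the input x=2, y=0, z=-1.
eval_a: r becomes 2; next (((r - -2) * (y * r)) == (r - x)) evaluates to true; next x becomes 0; next r becomes 0; next final value 0
eval_b: r becomes 2; next (!(((r - -2) * (y * r)) == (r - x))) evaluates to false; next r becomes -1; next x becomes 0; next final value 2
0 and 2 differ, so these are not the same function on this domain.
verdict: not equivalent; witness: x=2, y=0, z=-1


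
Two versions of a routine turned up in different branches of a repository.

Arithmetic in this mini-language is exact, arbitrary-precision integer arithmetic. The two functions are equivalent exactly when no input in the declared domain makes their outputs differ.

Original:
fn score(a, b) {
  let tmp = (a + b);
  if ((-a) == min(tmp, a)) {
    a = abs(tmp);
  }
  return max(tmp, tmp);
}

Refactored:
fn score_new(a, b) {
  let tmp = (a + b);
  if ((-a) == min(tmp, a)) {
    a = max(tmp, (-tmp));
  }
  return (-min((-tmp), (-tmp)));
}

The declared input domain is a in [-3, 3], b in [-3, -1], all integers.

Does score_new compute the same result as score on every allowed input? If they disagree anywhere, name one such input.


Behavior is preserved: although min/max/abs usage differs, the outputs never diverge.
Spot check at a=0, b=-3 — score: tmp becomes -3; next ((-a) == min(tmp, a)) evaluates to false; next final value -3. score_new: tmp becomes -3; next ((-a) == min(tmp, a)) evaluates to false; next final value -3. Both give -3.
Sweeping the whole domain (21 inputs) finds no disagreement.
verdict: equivalent


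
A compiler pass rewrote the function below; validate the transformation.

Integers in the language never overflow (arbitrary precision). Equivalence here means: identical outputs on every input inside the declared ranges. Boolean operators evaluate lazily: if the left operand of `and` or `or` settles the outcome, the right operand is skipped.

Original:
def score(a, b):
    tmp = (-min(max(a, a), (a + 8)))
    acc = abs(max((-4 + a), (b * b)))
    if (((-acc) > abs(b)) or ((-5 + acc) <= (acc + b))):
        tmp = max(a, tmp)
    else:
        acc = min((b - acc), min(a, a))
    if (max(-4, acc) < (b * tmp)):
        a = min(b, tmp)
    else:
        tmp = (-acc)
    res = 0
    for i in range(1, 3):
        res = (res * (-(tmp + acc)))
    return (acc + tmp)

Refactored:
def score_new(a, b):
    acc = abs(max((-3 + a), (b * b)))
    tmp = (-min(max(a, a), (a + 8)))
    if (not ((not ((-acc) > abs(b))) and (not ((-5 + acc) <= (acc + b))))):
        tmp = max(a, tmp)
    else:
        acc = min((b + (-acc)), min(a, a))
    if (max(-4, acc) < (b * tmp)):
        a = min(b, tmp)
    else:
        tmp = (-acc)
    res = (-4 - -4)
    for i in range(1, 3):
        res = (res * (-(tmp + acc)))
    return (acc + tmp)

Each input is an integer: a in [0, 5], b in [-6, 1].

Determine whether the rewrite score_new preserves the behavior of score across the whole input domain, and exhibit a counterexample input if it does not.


Try a=5, b=1.
score: tmp = -5; acc = 1; (((-acc) > abs(b)) or ((-5 + acc) <= (acc + b))) -> true; tmp = 5; (max(-4, acc) < (b * tmp)) -> true; a = 1; res = 0; [i=1]; res = 0; [i=2]; res = 0; return 6
score_new: acc = 2; tmp = -5; (not ((not ((-acc) > abs(b))) and (not ((-5 + acc) <= (acc + b))))) -> true; tmp = 5; (max(-4, acc) < (b * tmp)) -> true; a = 1; res = 0; [i=1]; res = 0; [i=2]; res = 0; return 7
6 vs 7 — the two versions disagree here.
verdict: not equivalent; witness: a=5, b=1


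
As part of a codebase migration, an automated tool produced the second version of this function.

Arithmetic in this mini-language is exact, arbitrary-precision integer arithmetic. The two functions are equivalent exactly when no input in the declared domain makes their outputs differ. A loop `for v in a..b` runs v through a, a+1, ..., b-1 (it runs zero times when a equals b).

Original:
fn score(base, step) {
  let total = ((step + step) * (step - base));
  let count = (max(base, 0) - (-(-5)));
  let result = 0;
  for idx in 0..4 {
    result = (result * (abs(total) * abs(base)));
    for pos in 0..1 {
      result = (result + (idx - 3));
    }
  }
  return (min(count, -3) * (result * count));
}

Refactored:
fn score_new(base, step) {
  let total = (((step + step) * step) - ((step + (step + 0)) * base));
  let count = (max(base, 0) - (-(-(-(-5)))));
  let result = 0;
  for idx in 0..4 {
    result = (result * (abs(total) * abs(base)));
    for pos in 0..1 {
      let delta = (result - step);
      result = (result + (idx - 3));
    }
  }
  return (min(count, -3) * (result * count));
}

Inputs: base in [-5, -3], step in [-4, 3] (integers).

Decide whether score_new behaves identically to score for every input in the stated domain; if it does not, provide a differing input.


Changes here: local variable names differ; constant usage differs; statement counts differ; arithmetic usage differs; the full 24-point sweep finds no disagreement.
verdict: equivalent
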